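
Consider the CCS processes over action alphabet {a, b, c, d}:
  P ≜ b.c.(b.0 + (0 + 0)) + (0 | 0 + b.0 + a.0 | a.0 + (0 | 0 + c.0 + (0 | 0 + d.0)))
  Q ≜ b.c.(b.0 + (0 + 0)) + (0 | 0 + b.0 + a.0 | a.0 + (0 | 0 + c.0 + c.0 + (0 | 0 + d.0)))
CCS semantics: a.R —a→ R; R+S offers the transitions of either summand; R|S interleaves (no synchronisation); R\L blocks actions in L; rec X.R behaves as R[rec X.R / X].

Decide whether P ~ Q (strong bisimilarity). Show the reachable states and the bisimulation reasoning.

bisimilar

Reachable graph of P (7 states):
  s0 = b.c.(b.0 + (0 + 0)) + (0 | 0 + b.0 + a.0 | a.0 + (0 | 0 + c.0 + (0 | 0 + d.0))) :: -a-> s1, -a-> s2, -b-> s3, -b-> s4, -c-> s3, -d-> s3
  s1 = 0 | a.0 :: -a-> s5
  s2 = a.0 | 0 :: -a-> s5
  s3 = 0 :: deadlocked
  s4 = c.(b.0 + (0 + 0)) :: -c-> s6
  s5 = 0 | 0 :: deadlocked
  s6 = b.0 + (0 + 0) :: -b-> s3
Reachable graph of Q (7 states):
  t0 = b.c.(b.0 + (0 + 0)) + (0 | 0 + b.0 + a.0 | a.0 + (0 | 0 + c.0 + c.0 + (0 | 0 + d.0))) :: -a-> t1, -a-> t2, -b-> t3, -b-> t4, -c-> t3, -d-> t3
  t1 = 0 | a.0 :: -a-> t5
  t2 = a.0 | 0 :: -a-> t5
  t3 = 0 :: deadlocked
  t4 = c.(b.0 + (0 + 0)) :: -c-> t6
  t5 = 0 | 0 :: deadlocked
  t6 = b.0 + (0 + 0) :: -b-> t3
Partition-refinement fixed point:
  B0 = {s0, t0}
  B1 = {s3, s5, t3, t5}
  B2 = {s1, s2, t1, t2}
  B3 = {s4, t4}
  B4 = {s6, t6}
s0 ∈ B0, t0 ∈ B0 → same block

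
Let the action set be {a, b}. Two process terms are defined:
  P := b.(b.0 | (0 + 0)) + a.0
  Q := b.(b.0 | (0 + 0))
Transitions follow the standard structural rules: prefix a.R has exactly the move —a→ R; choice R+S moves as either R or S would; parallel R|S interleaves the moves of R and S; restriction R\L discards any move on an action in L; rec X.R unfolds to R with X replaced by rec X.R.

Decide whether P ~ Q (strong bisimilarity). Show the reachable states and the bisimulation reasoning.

P's transition system — 4 states:
  u0 = b.(b.0 | (0 + 0)) + a.0 | --a--▸ u1, --b--▸ u2
  u1 = 0 | (no moves)
  u2 = b.0 | (0 + 0) | --b--▸ u3
  u3 = 0 | (0 + 0) | (no moves)
Q's transition system — 3 states:
  v0 = b.(b.0 | (0 + 0)) | --b--▸ v1
  v1 = b.0 | (0 + 0) | --b--▸ v2
  v2 = 0 | (0 + 0) | (no moves)
Coarsest stable partition (strong bisimilarity classes):
  B0 = {u0}
  B1 = {u1, u3, v2}
  B2 = {u2, v1}
  B3 = {v0}
u0 ∈ B0, v0 ∈ B3 → different blocks

not bisimilar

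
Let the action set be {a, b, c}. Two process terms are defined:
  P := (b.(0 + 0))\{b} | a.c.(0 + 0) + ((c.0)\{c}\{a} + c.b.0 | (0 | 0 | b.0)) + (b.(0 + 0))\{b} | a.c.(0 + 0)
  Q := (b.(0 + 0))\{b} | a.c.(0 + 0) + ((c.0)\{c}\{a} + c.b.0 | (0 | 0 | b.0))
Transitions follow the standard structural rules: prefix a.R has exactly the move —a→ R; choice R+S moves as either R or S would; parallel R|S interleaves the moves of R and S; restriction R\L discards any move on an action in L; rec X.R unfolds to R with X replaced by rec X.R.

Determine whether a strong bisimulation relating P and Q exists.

LTS(P): 8 reachable states
  p0 = (b.(0 + 0))\{b} | a.c.(0 + 0) + ((c.0)\{c}\{a} + c.b.0 | (0 | 0 | b.0)) + (b.(0 + 0))\{b} | a.c.(0 + 0) | -a-> p1, -b-> p2, -c-> p3
  p1 = (b.(0 + 0))\{b} | c.(0 + 0) | -c-> p4
  p2 = c.b.0 | (0 | 0 | 0) | -c-> p5
  p3 = b.0 | (0 | 0 | b.0) | -b-> p5, -b-> p6
  p4 = (b.(0 + 0))\{b} | (0 + 0) | (no moves)
  p5 = b.0 | (0 | 0 | 0) | -b-> p7
  p6 = 0 | (0 | 0 | b.0) | -b-> p7
  p7 = 0 | (0 | 0 | 0) | (no moves)
LTS(Q): 8 reachable states
  q0 = (b.(0 + 0))\{b} | a.c.(0 + 0) + ((c.0)\{c}\{a} + c.b.0 | (0 | 0 | b.0)) | -a-> q1, -b-> q2, -c-> q3
  q1 = (b.(0 + 0))\{b} | c.(0 + 0) | -c-> q4
  q2 = c.b.0 | (0 | 0 | 0) | -c-> q5
  q3 = b.0 | (0 | 0 | b.0) | -b-> q5, -b-> q6
  q4 = (b.(0 + 0))\{b} | (0 + 0) | (no moves)
  q5 = b.0 | (0 | 0 | 0) | -b-> q7
  q6 = 0 | (0 | 0 | b.0) | -b-> q7
  q7 = 0 | (0 | 0 | 0) | (no moves)
Coarsest stable partition (strong bisimilarity classes):
  B0 = {p0, q0}
  B1 = {p2, q2}
  B2 = {p5, p6, q5, q6}
  B3 = {p4, p7, q4, q7}
  B4 = {p1, q1}
  B5 = {p3, q3}
p0 ∈ B0, q0 ∈ B0 → same block

bisimilar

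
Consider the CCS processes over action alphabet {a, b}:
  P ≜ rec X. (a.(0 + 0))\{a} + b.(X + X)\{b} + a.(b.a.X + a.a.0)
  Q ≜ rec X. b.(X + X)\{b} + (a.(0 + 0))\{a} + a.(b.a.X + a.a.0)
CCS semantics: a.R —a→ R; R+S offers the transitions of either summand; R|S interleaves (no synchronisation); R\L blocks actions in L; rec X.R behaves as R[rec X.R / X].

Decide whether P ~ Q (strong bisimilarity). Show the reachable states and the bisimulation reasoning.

LTS(P): 9 reachable states
  p0 = rec X. (a.(0 + 0))\{a} + b.(X + X)\{b} + a.(b.a.X + a.a.0) | --a--▸ p1, --b--▸ p2
  p1 = b.a.(rec X. (a.(0 + 0))\{a} + b.(X + X)\{b} + a.(b.a.X + a.a.0)) + a.a.0 | --a--▸ p3, --b--▸ p4
  p2 = ((rec X. (a.(0 + 0))\{a} + b.(X + X)\{b} + a.(b.a.X + a.a.0)) + (rec X. (a.(0 + 0))\{a} + b.(X + X)\{b} + a.(b.a.X + a.a.0)))\{b} | --a--▸ p5
  p3 = a.0 | --a--▸ p6
  p4 = a.(rec X. (a.(0 + 0))\{a} + b.(X + X)\{b} + a.(b.a.X + a.a.0)) | --a--▸ p0
  p5 = (b.a.(rec X. (a.(0 + 0))\{a} + b.(X + X)\{b} + a.(b.a.X + a.a.0)) + a.a.0)\{b} | --a--▸ p7
  p6 = 0 | ·
  p7 = (a.0)\{b} | --a--▸ p8
  p8 = 0\{b} | ·
LTS(Q): 9 reachable states
  q0 = rec X. b.(X + X)\{b} + (a.(0 + 0))\{a} + a.(b.a.X + a.a.0) | --a--▸ q1, --b--▸ q2
  q1 = b.a.(rec X. b.(X + X)\{b} + (a.(0 + 0))\{a} + a.(b.a.X + a.a.0)) + a.a.0 | --a--▸ q3, --b--▸ q4
  q2 = ((rec X. b.(X + X)\{b} + (a.(0 + 0))\{a} + a.(b.a.X + a.a.0)) + (rec X. b.(X + X)\{b} + (a.(0 + 0))\{a} + a.(b.a.X + a.a.0)))\{b} | --a--▸ q5
  q3 = a.0 | --a--▸ q6
  q4 = a.(rec X. b.(X + X)\{b} + (a.(0 + 0))\{a} + a.(b.a.X + a.a.0)) | --a--▸ q0
  q5 = (b.a.(rec X. b.(X + X)\{b} + (a.(0 + 0))\{a} + a.(b.a.X + a.a.0)) + a.a.0)\{b} | --a--▸ q7
  q6 = 0 | ·
  q7 = (a.0)\{b} | --a--▸ q8
  q8 = 0\{b} | ·
Bisimilarity quotient blocks:
  B0 = {p0, q0}
  B1 = {p1, q1}
  B2 = {p4, q4}
  B3 = {p3, p7, q3, q7}
  B4 = {p6, p8, q6, q8}
  B5 = {p2, q2}
  B6 = {p5, q5}
p0 ∈ B0, q0 ∈ B0 → same block

P ~ Q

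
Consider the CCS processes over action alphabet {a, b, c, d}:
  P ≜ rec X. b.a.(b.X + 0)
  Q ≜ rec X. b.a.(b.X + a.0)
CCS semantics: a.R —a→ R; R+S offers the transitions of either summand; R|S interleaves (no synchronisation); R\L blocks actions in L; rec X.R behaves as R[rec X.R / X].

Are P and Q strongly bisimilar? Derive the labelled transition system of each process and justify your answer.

LTS(P): 3 reachable states
  s0 = rec X. b.a.(b.X + 0) :: =b=> s1
  s1 = a.(b.(rec X. b.a.(b.X + 0)) + 0) :: =a=> s2
  s2 = b.(rec X. b.a.(b.X + 0)) + 0 :: =b=> s0
LTS(Q): 4 reachable states
  t0 = rec X. b.a.(b.X + a.0) :: =b=> t1
  t1 = a.(b.(rec X. b.a.(b.X + a.0)) + a.0) :: =a=> t2
  t2 = b.(rec X. b.a.(b.X + a.0)) + a.0 :: =a=> t3, =b=> t0
  t3 = 0 :: deadlocked
Bisimilarity quotient blocks:
  B0 = {s0}
  B1 = {s1}
  B2 = {s2}
  B3 = {t0}
  B4 = {t1}
  B5 = {t2}
  B6 = {t3}
s0 ∈ B0, t0 ∈ B3 → different blocks

P ≁ Q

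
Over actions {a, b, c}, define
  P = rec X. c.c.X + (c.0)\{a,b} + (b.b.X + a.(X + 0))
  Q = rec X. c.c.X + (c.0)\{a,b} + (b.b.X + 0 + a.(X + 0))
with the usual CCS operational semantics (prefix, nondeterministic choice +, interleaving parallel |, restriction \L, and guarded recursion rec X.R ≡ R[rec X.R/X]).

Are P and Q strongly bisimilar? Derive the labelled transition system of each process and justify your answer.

LTS(P): 5 reachable states
  p0 = rec X. c.c.X + (c.0)\{a,b} + (b.b.X + a.(X + 0)) ⊢ —a→ p1, —b→ p2, —c→ p3, —c→ p4
  p1 = (rec X. c.c.X + (c.0)\{a,b} + (b.b.X + a.(X + 0))) + 0 ⊢ —a→ p1, —b→ p2, —c→ p3, —c→ p4
  p2 = b.(rec X. c.c.X + (c.0)\{a,b} + (b.b.X + a.(X + 0))) ⊢ —b→ p0
  p3 = 0\{a,b} ⊢ (no moves)
  p4 = c.(rec X. c.c.X + (c.0)\{a,b} + (b.b.X + a.(X + 0))) ⊢ —c→ p0
LTS(Q): 5 reachable states
  q0 = rec X. c.c.X + (c.0)\{a,b} + (b.b.X + 0 + a.(X + 0)) ⊢ —a→ q1, —b→ q2, —c→ q3, —c→ q4
  q1 = (rec X. c.c.X + (c.0)\{a,b} + (b.b.X + 0 + a.(X + 0))) + 0 ⊢ —a→ q1, —b→ q2, —c→ q3, —c→ q4
  q2 = b.(rec X. c.c.X + (c.0)\{a,b} + (b.b.X + 0 + a.(X + 0))) ⊢ —b→ q0
  q3 = 0\{a,b} ⊢ (no moves)
  q4 = c.(rec X. c.c.X + (c.0)\{a,b} + (b.b.X + 0 + a.(X + 0))) ⊢ —c→ q0
Bisimilarity quotient blocks:
  B0 = {p0, p1, q0, q1}
  B1 = {p2, q2}
  B2 = {p4, q4}
  B3 = {p3, q3}
p0 ∈ B0, q0 ∈ B0 → same block

P ~ Q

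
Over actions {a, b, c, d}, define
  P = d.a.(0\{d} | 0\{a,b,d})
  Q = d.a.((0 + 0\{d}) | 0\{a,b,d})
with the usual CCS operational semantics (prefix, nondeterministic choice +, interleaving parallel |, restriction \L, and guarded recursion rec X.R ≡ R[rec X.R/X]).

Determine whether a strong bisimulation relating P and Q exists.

YES

LTS(P): 3 reachable states
  u0 = d.a.(0\{d} | 0\{a,b,d}) ⊢ —d→ u1
  u1 = a.(0\{d} | 0\{a,b,d}) ⊢ —a→ u2
  u2 = 0\{d} | 0\{a,b,d} ⊢ (no moves)
LTS(Q): 3 reachable states
  v0 = d.a.((0 + 0\{d}) | 0\{a,b,d}) ⊢ —d→ v1
  v1 = a.((0 + 0\{d}) | 0\{a,b,d}) ⊢ —a→ v2
  v2 = (0 + 0\{d}) | 0\{a,b,d} ⊢ (no moves)
Coarsest stable partition (strong bisimilarity classes):
  B0 = {u0, v0}
  B1 = {u1, v1}
  B2 = {u2, v2}
u0 ∈ B0, v0 ∈ B0 → same block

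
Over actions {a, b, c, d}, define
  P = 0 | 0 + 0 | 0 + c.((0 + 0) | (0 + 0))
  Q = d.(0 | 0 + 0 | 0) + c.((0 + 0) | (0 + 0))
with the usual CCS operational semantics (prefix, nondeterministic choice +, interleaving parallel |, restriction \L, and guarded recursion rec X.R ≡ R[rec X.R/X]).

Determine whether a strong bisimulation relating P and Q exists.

P ≁ Q

Reachable graph of P (2 states):
  u0 = 0 | 0 + 0 | 0 + c.((0 + 0) | (0 + 0)) | ··c··> u1
  u1 = (0 + 0) | (0 + 0) | deadlocked
Reachable graph of Q (3 states):
  v0 = d.(0 | 0 + 0 | 0) + c.((0 + 0) | (0 + 0)) | ··c··> v1, ··d··> v2
  v1 = (0 + 0) | (0 + 0) | deadlocked
  v2 = 0 | 0 + 0 | 0 | deadlocked
Coarsest stable partition (strong bisimilarity classes):
  B0 = {u0}
  B1 = {u1, v1, v2}
  B2 = {v0}
u0 ∈ B0, v0 ∈ B2 → different blocks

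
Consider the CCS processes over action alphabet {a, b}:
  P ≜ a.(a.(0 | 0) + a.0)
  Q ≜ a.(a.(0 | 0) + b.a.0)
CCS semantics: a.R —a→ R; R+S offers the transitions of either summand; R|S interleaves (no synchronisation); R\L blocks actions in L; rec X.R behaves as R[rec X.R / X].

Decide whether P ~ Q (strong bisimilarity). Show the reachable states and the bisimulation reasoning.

not bisimilar

LTS(P): 4 reachable states
  u0 = a.(a.(0 | 0) + a.0) | —a→ u1
  u1 = a.(0 | 0) + a.0 | —a→ u2, —a→ u3
  u2 = 0 | (no moves)
  u3 = 0 | 0 | (no moves)
LTS(Q): 5 reachable states
  v0 = a.(a.(0 | 0) + b.a.0) | —a→ v1
  v1 = a.(0 | 0) + b.a.0 | —a→ v2, —b→ v3
  v2 = 0 | 0 | (no moves)
  v3 = a.0 | —a→ v4
  v4 = 0 | (no moves)
Partition-refinement fixed point:
  B0 = {u0}
  B1 = {u1, v3}
  B2 = {u2, u3, v2, v4}
  B3 = {v0}
  B4 = {v1}
u0 ∈ B0, v0 ∈ B3 → different blocks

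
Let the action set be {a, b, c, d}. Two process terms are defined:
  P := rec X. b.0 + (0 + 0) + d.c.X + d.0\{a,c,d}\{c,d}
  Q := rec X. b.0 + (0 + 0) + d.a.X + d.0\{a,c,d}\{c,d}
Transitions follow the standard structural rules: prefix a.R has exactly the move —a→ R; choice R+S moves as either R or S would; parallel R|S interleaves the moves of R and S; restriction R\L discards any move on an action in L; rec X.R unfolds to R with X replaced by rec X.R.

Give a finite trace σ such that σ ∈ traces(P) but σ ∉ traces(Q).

LTS(P): 4 reachable states
  m0 = rec X. b.0 + (0 + 0) + d.c.X + d.0\{a,c,d}\{c,d} | ··b··> m1, ··d··> m2, ··d··> m3
  m1 = 0 | deadlocked
  m2 = 0\{a,c,d}\{c,d} | deadlocked
  m3 = c.(rec X. b.0 + (0 + 0) + d.c.X + d.0\{a,c,d}\{c,d}) | ··c··> m0
LTS(Q): 4 reachable states
  n0 = rec X. b.0 + (0 + 0) + d.a.X + d.0\{a,c,d}\{c,d} | ··b··> n1, ··d··> n2, ··d··> n3
  n1 = 0 | deadlocked
  n2 = 0\{a,c,d}\{c,d} | deadlocked
  n3 = a.(rec X. b.0 + (0 + 0) + d.a.X + d.0\{a,c,d}\{c,d}) | ··a··> n0
Executing dc from P (initial set {m0}):
  after d @ step 1: {m2, m3}
  after c @ step 2: {m0}
  ✓ P
Executing dc from Q (initial set {n0}):
  after d @ step 1: {n2, n3}
  after c @ step 2: ∅  — Q cannot continue

dc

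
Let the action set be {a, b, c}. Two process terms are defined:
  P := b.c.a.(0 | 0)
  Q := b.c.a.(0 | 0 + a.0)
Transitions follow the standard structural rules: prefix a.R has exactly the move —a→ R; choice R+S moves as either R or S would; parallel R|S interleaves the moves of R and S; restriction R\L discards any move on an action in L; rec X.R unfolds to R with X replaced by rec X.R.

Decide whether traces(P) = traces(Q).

NO — witness ⟨bcaa⟩

LTS(P): 4 reachable states
  s0 = b.c.a.(0 | 0) ⊢ —b→ s1
  s1 = c.a.(0 | 0) ⊢ —c→ s2
  s2 = a.(0 | 0) ⊢ —a→ s3
  s3 = 0 | 0 ⊢ stopped
LTS(Q): 5 reachable states
  t0 = b.c.a.(0 | 0 + a.0) ⊢ —b→ t1
  t1 = c.a.(0 | 0 + a.0) ⊢ —c→ t2
  t2 = a.(0 | 0 + a.0) ⊢ —a→ t3
  t3 = 0 | 0 + a.0 ⊢ —a→ t4
  t4 = 0 ⊢ stopped
Executing bcaa from Q (initial set {t0}):
  step 1 (b): {t1}
  step 2 (c): {t2}
  step 3 (a): {t3}
  step 4 (a): {t4}
  Q completes σ.
Executing bcaa from P (initial set {s0}):
  step 1 (b): {s1}
  step 2 (c): {s2}
  step 3 (a): {s3}
  step 4 (a): ∅ (P stuck)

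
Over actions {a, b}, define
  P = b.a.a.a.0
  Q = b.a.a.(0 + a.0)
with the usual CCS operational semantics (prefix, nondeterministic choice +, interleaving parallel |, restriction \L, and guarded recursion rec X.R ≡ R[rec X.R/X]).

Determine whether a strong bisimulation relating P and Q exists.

Reachable graph of P (5 states):
  u0 = b.a.a.a.0 :: =b=> u1
  u1 = a.a.a.0 :: =a=> u2
  u2 = a.a.0 :: =a=> u3
  u3 = a.0 :: =a=> u4
  u4 = 0 :: ·
Reachable graph of Q (5 states):
  v0 = b.a.a.(0 + a.0) :: =b=> v1
  v1 = a.a.(0 + a.0) :: =a=> v2
  v2 = a.(0 + a.0) :: =a=> v3
  v3 = 0 + a.0 :: =a=> v4
  v4 = 0 :: ·
Coarsest stable partition (strong bisimilarity classes):
  B0 = {u0, v0}
  B1 = {u1, v1}
  B2 = {u2, v2}
  B3 = {u3, v3}
  B4 = {u4, v4}
u0 ∈ B0, v0 ∈ B0 → same block

bisimilar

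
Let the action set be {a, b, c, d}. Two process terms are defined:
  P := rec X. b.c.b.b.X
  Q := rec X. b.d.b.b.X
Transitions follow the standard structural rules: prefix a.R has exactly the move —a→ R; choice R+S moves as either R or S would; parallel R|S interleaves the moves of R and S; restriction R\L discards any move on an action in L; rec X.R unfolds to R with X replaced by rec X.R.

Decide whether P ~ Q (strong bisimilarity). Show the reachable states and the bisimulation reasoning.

not bisimilar

LTS(P): 4 reachable states
  p0 = rec X. b.c.b.b.X has moves -b-> p1
  p1 = c.b.b.(rec X. b.c.b.b.X) has moves -c-> p2
  p2 = b.b.(rec X. b.c.b.b.X) has moves -b-> p3
  p3 = b.(rec X. b.c.b.b.X) has moves -b-> p0
LTS(Q): 4 reachable states
  q0 = rec X. b.d.b.b.X has moves -b-> q1
  q1 = d.b.b.(rec X. b.d.b.b.X) has moves -d-> q2
  q2 = b.b.(rec X. b.d.b.b.X) has moves -b-> q3
  q3 = b.(rec X. b.d.b.b.X) has moves -b-> q0
Coarsest stable partition (strong bisimilarity classes):
  B0 = {p0}
  B1 = {p1}
  B2 = {p2}
  B3 = {p3}
  B4 = {q0}
  B5 = {q1}
  B6 = {q2}
  B7 = {q3}
p0 ∈ B0, q0 ∈ B4 → different blocks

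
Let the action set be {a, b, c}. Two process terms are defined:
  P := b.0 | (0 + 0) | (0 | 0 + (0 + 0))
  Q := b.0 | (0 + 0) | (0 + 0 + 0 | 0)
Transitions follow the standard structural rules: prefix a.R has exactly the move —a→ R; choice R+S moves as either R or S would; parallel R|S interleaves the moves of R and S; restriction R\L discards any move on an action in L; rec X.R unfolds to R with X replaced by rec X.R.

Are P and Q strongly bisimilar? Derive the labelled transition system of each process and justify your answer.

bisimilar

P's transition system — 2 states:
  p0 = b.0 | (0 + 0) | (0 | 0 + (0 + 0)) → =b=> p1
  p1 = 0 | (0 + 0) | (0 | 0 + (0 + 0)) → stopped
Q's transition system — 2 states:
  q0 = b.0 | (0 + 0) | (0 + 0 + 0 | 0) → =b=> q1
  q1 = 0 | (0 + 0) | (0 + 0 + 0 | 0) → stopped
Coarsest stable partition (strong bisimilarity classes):
  B0 = {p0, q0}
  B1 = {p1, q1}
p0 ∈ B0, q0 ∈ B0 → same block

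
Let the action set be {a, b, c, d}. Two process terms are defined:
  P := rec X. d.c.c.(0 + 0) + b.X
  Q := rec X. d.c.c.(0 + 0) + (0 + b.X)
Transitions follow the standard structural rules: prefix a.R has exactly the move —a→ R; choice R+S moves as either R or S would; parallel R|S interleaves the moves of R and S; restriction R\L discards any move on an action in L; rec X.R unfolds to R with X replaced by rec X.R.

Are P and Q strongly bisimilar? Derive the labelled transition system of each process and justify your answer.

YES

Reachable graph of P (4 states):
  p0 = rec X. d.c.c.(0 + 0) + b.X | —b→ p0, —d→ p1
  p1 = c.c.(0 + 0) | —c→ p2
  p2 = c.(0 + 0) | —c→ p3
  p3 = 0 + 0 | (no moves)
Reachable graph of Q (4 states):
  q0 = rec X. d.c.c.(0 + 0) + (0 + b.X) | —b→ q0, —d→ q1
  q1 = c.c.(0 + 0) | —c→ q2
  q2 = c.(0 + 0) | —c→ q3
  q3 = 0 + 0 | (no moves)
Coarsest stable partition (strong bisimilarity classes):
  B0 = {p0, q0}
  B1 = {p1, q1}
  B2 = {p2, q2}
  B3 = {p3, q3}
p0 ∈ B0, q0 ∈ B0 → same block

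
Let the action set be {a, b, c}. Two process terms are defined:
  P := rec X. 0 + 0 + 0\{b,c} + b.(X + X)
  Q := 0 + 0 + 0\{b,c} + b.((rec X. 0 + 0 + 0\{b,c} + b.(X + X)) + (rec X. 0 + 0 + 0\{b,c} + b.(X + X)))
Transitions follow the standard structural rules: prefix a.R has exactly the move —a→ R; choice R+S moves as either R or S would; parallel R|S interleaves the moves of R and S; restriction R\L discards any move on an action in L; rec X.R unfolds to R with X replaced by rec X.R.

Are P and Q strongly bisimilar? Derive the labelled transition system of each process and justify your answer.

P ~ Q

LTS(P): 2 reachable states
  m0 = rec X. 0 + 0 + 0\{b,c} + b.(X + X) | =b=> m1
  m1 = (rec X. 0 + 0 + 0\{b,c} + b.(X + X)) + (rec X. 0 + 0 + 0\{b,c} + b.(X + X)) | =b=> m1
LTS(Q): 2 reachable states
  n0 = 0 + 0 + 0\{b,c} + b.((rec X. 0 + 0 + 0\{b,c} + b.(X + X)) + (rec X. 0 + 0 + 0\{b,c} + b.(X + X))) | =b=> n1
  n1 = (rec X. 0 + 0 + 0\{b,c} + b.(X + X)) + (rec X. 0 + 0 + 0\{b,c} + b.(X + X)) | =b=> n1
Bisimilarity quotient blocks:
  B0 = {m0, m1, n0, n1}
m0 ∈ B0, n0 ∈ B0 → same block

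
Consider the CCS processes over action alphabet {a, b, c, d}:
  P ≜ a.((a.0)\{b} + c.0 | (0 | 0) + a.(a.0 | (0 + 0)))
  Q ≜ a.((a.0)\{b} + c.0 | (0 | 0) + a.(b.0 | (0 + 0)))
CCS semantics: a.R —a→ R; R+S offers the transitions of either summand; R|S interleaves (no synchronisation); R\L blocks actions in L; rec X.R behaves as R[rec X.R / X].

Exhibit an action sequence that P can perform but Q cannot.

Reachable graph of P (6 states):
  p0 = a.((a.0)\{b} + c.0 | (0 | 0) + a.(a.0 | (0 + 0))) :: ··a··> p1
  p1 = (a.0)\{b} + c.0 | (0 | 0) + a.(a.0 | (0 + 0)) :: ··a··> p2, ··a··> p3, ··c··> p4
  p2 = 0\{b} :: stopped
  p3 = a.0 | (0 + 0) :: ··a··> p5
  p4 = 0 | (0 | 0) :: stopped
  p5 = 0 | (0 + 0) :: stopped
Reachable graph of Q (6 states):
  q0 = a.((a.0)\{b} + c.0 | (0 | 0) + a.(b.0 | (0 + 0))) :: ··a··> q1
  q1 = (a.0)\{b} + c.0 | (0 | 0) + a.(b.0 | (0 + 0)) :: ··a··> q2, ··a··> q3, ··c··> q4
  q2 = 0\{b} :: stopped
  q3 = b.0 | (0 + 0) :: ··b··> q5
  q4 = 0 | (0 | 0) :: stopped
  q5 = 0 | (0 + 0) :: stopped
Run σ = ⟨aaa⟩ on P: start {p0}
  [1] a ⇒ {p1}
  [2] a ⇒ {p2, p3}
  [3] a ⇒ {p5}
  P completes σ.
Run σ = ⟨aaa⟩ on Q: start {q0}
  [1] a ⇒ {q1}
  [2] a ⇒ {q2, q3}
  [3] a ⇒ ∅  — Q cannot continue

aaa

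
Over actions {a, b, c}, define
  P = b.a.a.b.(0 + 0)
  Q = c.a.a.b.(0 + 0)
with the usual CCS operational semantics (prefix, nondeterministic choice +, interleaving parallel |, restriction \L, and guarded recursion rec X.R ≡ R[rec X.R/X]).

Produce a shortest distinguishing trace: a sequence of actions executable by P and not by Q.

LTS(P): 5 reachable states
  u0 = b.a.a.b.(0 + 0) → —b→ u1
  u1 = a.a.b.(0 + 0) → —a→ u2
  u2 = a.b.(0 + 0) → —a→ u3
  u3 = b.(0 + 0) → —b→ u4
  u4 = 0 + 0 → stopped
LTS(Q): 5 reachable states
  v0 = c.a.a.b.(0 + 0) → —c→ v1
  v1 = a.a.b.(0 + 0) → —a→ v2
  v2 = a.b.(0 + 0) → —a→ v3
  v3 = b.(0 + 0) → —b→ v4
  v4 = 0 + 0 → stopped
Run σ = ⟨b⟩ on P: start {u0}
  step 1 (b): {u1}
  ✓ P
Run σ = ⟨b⟩ on Q: start {v0}
  step 1 (b): ∅  — Q cannot continue

b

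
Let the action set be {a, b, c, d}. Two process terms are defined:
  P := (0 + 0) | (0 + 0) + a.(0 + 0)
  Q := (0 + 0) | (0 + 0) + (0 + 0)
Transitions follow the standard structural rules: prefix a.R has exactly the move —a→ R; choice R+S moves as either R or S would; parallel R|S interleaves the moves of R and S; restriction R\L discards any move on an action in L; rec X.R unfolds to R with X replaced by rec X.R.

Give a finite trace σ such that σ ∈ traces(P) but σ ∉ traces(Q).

a

Reachable graph of P (2 states):
  p0 = (0 + 0) | (0 + 0) + a.(0 + 0) → --a--▸ p1
  p1 = 0 + 0 → stopped
Reachable graph of Q (1 states):
  q0 = (0 + 0) | (0 + 0) + (0 + 0) → stopped
Trace ⟨a⟩ through P, begin at {p0}:
  [1] a ⇒ {p1}
  — P admits the full trace.
Trace ⟨a⟩ through Q, begin at {q0}:
  [1] a ⇒ no successor for Q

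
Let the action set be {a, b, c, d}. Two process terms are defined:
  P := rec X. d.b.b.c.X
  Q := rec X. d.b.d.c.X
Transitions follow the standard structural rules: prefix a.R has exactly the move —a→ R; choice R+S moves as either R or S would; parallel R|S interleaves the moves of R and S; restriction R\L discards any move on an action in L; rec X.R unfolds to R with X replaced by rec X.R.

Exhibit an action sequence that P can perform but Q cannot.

dbb

P's transition system — 4 states:
  s0 = rec X. d.b.b.c.X :: -d-> s1
  s1 = b.b.c.(rec X. d.b.b.c.X) :: -b-> s2
  s2 = b.c.(rec X. d.b.b.c.X) :: -b-> s3
  s3 = c.(rec X. d.b.b.c.X) :: -c-> s0
Q's transition system — 4 states:
  t0 = rec X. d.b.d.c.X :: -d-> t1
  t1 = b.d.c.(rec X. d.b.d.c.X) :: -b-> t2
  t2 = d.c.(rec X. d.b.d.c.X) :: -d-> t3
  t3 = c.(rec X. d.b.d.c.X) :: -c-> t0
Trace ⟨dbb⟩ through P, begin at {s0}:
  [1] d ⇒ {s1}
  [2] b ⇒ {s2}
  [3] b ⇒ {s3}
  ✓ P
Trace ⟨dbb⟩ through Q, begin at {t0}:
  [1] d ⇒ {t1}
  [2] b ⇒ {t2}
  [3] b ⇒ no successor for Q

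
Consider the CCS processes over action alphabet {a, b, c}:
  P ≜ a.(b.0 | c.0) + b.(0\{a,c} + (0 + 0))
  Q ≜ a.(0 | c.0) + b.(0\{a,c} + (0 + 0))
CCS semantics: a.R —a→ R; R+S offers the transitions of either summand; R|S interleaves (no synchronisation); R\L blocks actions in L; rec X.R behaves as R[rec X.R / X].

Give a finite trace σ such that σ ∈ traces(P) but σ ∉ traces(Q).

ab

P's transition system — 6 states:
  m0 = a.(b.0 | c.0) + b.(0\{a,c} + (0 + 0)) ⊢ =a=> m1, =b=> m2
  m1 = b.0 | c.0 ⊢ =b=> m3, =c=> m4
  m2 = 0\{a,c} + (0 + 0) ⊢ stopped
  m3 = 0 | c.0 ⊢ =c=> m5
  m4 = b.0 | 0 ⊢ =b=> m5
  m5 = 0 | 0 ⊢ stopped
Q's transition system — 4 states:
  n0 = a.(0 | c.0) + b.(0\{a,c} + (0 + 0)) ⊢ =a=> n1, =b=> n2
  n1 = 0 | c.0 ⊢ =c=> n3
  n2 = 0\{a,c} + (0 + 0) ⊢ stopped
  n3 = 0 | 0 ⊢ stopped
Executing ab from P (initial set {m0}):
  step 1 (a): {m1}
  step 2 (b): {m3}
  — P admits the full trace.
Executing ab from Q (initial set {n0}):
  step 1 (a): {n1}
  step 2 (b): ∅  — Q cannot continue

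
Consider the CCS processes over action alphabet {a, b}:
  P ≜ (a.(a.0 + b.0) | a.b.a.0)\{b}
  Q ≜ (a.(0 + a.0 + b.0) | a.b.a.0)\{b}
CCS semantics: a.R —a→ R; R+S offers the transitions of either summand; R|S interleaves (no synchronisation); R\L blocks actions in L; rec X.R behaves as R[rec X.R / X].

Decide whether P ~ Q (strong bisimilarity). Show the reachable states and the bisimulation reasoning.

YES

P's transition system — 6 states:
  u0 = (a.(a.0 + b.0) | a.b.a.0)\{b} ⊢ =a=> u1, =a=> u2
  u1 = ((a.0 + b.0) | a.b.a.0)\{b} ⊢ =a=> u3, =a=> u4
  u2 = (a.(a.0 + b.0) | b.a.0)\{b} ⊢ =a=> u3
  u3 = ((a.0 + b.0) | b.a.0)\{b} ⊢ =a=> u5
  u4 = (0 | a.b.a.0)\{b} ⊢ =a=> u5
  u5 = (0 | b.a.0)\{b} ⊢ deadlocked
Q's transition system — 6 states:
  v0 = (a.(0 + a.0 + b.0) | a.b.a.0)\{b} ⊢ =a=> v1, =a=> v2
  v1 = ((0 + a.0 + b.0) | a.b.a.0)\{b} ⊢ =a=> v3, =a=> v4
  v2 = (a.(0 + a.0 + b.0) | b.a.0)\{b} ⊢ =a=> v3
  v3 = ((0 + a.0 + b.0) | b.a.0)\{b} ⊢ =a=> v5
  v4 = (0 | a.b.a.0)\{b} ⊢ =a=> v5
  v5 = (0 | b.a.0)\{b} ⊢ deadlocked
Partition-refinement fixed point:
  B0 = {u0, v0}
  B1 = {u1, u2, v1, v2}
  B2 = {u3, u4, v3, v4}
  B3 = {u5, v5}
u0 ∈ B0, v0 ∈ B0 → same block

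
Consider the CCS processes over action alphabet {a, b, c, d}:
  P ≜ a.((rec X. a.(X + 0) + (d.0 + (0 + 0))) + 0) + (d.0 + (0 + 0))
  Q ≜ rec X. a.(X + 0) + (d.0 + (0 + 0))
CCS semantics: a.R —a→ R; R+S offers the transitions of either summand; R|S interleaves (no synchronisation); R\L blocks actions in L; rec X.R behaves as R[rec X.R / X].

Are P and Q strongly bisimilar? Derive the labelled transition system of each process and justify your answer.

LTS(P): 3 reachable states
  u0 = a.((rec X. a.(X + 0) + (d.0 + (0 + 0))) + 0) + (d.0 + (0 + 0)) :: —a→ u1, —d→ u2
  u1 = (rec X. a.(X + 0) + (d.0 + (0 + 0))) + 0 :: —a→ u1, —d→ u2
  u2 = 0 :: stopped
LTS(Q): 3 reachable states
  v0 = rec X. a.(X + 0) + (d.0 + (0 + 0)) :: —a→ v1, —d→ v2
  v1 = (rec X. a.(X + 0) + (d.0 + (0 + 0))) + 0 :: —a→ v1, —d→ v2
  v2 = 0 :: stopped
Bisimilarity quotient blocks:
  B0 = {u0, u1, v0, v1}
  B1 = {u2, v2}
u0 ∈ B0, v0 ∈ B0 → same block

P ~ Q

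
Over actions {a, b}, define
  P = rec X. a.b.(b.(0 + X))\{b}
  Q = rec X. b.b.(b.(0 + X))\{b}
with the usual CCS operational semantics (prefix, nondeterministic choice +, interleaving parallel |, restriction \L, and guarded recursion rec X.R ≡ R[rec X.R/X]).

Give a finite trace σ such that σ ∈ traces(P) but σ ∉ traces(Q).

Reachable graph of P (3 states):
  s0 = rec X. a.b.(b.(0 + X))\{b} | -a-> s1
  s1 = b.(b.(0 + (rec X. a.b.(b.(0 + X))\{b})))\{b} | -b-> s2
  s2 = (b.(0 + (rec X. a.b.(b.(0 + X))\{b})))\{b} | stopped
Reachable graph of Q (3 states):
  t0 = rec X. b.b.(b.(0 + X))\{b} | -b-> t1
  t1 = b.(b.(0 + (rec X. b.b.(b.(0 + X))\{b})))\{b} | -b-> t2
  t2 = (b.(0 + (rec X. b.b.(b.(0 + X))\{b})))\{b} | stopped
Trace ⟨a⟩ through P, begin at {s0}:
  [1] a ⇒ {s1}
  P completes σ.
Trace ⟨a⟩ through Q, begin at {t0}:
  [1] a ⇒ no successor for Q

a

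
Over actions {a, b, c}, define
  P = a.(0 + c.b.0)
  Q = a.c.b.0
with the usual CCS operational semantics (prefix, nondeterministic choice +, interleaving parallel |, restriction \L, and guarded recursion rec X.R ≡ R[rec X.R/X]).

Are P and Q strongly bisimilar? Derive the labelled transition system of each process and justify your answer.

LTS(P): 4 reachable states
  s0 = a.(0 + c.b.0) has moves -a-> s1
  s1 = 0 + c.b.0 has moves -c-> s2
  s2 = b.0 has moves -b-> s3
  s3 = 0 has moves (no moves)
LTS(Q): 4 reachable states
  t0 = a.c.b.0 has moves -a-> t1
  t1 = c.b.0 has moves -c-> t2
  t2 = b.0 has moves -b-> t3
  t3 = 0 has moves (no moves)
Bisimilarity quotient blocks:
  B0 = {s0, t0}
  B1 = {s1, t1}
  B2 = {s2, t2}
  B3 = {s3, t3}
s0 ∈ B0, t0 ∈ B0 → same block

P ~ Q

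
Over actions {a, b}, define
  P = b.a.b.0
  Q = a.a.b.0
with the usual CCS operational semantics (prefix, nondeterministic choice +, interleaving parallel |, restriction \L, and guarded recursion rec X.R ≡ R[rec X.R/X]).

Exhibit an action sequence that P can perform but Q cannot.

Reachable graph of P (4 states):
  m0 = b.a.b.0 has moves ··b··> m1
  m1 = a.b.0 has moves ··a··> m2
  m2 = b.0 has moves ··b··> m3
  m3 = 0 has moves stopped
Reachable graph of Q (4 states):
  n0 = a.a.b.0 has moves ··a··> n1
  n1 = a.b.0 has moves ··a··> n2
  n2 = b.0 has moves ··b··> n3
  n3 = 0 has moves stopped
Executing b from P (initial set {m0}):
  after b @ step 1: {m1}
  — P admits the full trace.
Executing b from Q (initial set {n0}):
  after b @ step 1: ∅ (Q stuck)

b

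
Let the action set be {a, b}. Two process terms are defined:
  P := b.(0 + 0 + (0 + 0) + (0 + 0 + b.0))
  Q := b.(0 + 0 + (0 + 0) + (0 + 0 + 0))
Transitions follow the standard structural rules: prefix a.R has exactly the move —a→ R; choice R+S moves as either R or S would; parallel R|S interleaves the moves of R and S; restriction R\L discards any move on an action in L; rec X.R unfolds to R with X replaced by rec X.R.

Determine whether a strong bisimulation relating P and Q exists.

not bisimilar

LTS(P): 3 reachable states
  m0 = b.(0 + 0 + (0 + 0) + (0 + 0 + b.0)) | -b-> m1
  m1 = 0 + 0 + (0 + 0) + (0 + 0 + b.0) | -b-> m2
  m2 = 0 | ∅
LTS(Q): 2 reachable states
  n0 = b.(0 + 0 + (0 + 0) + (0 + 0 + 0)) | -b-> n1
  n1 = 0 + 0 + (0 + 0) + (0 + 0 + 0) | ∅
Partition-refinement fixed point:
  B0 = {m0}
  B1 = {m1, n0}
  B2 = {m2, n1}
m0 ∈ B0, n0 ∈ B1 → different blocks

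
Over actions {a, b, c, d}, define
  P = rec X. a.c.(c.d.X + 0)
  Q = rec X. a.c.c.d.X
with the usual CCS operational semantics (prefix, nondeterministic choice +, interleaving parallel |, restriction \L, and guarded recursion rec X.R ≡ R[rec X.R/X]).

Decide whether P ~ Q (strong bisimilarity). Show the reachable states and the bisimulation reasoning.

YES

Reachable graph of P (4 states):
  m0 = rec X. a.c.(c.d.X + 0) :: -a-> m1
  m1 = c.(c.d.(rec X. a.c.(c.d.X + 0)) + 0) :: -c-> m2
  m2 = c.d.(rec X. a.c.(c.d.X + 0)) + 0 :: -c-> m3
  m3 = d.(rec X. a.c.(c.d.X + 0)) :: -d-> m0
Reachable graph of Q (4 states):
  n0 = rec X. a.c.c.d.X :: -a-> n1
  n1 = c.c.d.(rec X. a.c.c.d.X) :: -c-> n2
  n2 = c.d.(rec X. a.c.c.d.X) :: -c-> n3
  n3 = d.(rec X. a.c.c.d.X) :: -d-> n0
Partition-refinement fixed point:
  B0 = {m0, n0}
  B1 = {m1, n1}
  B2 = {m2, n2}
  B3 = {m3, n3}
m0 ∈ B0, n0 ∈ B0 → same block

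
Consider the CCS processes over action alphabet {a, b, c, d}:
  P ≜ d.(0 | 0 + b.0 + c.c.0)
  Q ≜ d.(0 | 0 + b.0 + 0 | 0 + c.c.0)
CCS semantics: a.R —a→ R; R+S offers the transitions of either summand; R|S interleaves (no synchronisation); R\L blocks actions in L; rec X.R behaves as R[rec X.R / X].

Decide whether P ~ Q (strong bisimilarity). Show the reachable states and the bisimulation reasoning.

Reachable graph of P (4 states):
  m0 = d.(0 | 0 + b.0 + c.c.0) → ··d··> m1
  m1 = 0 | 0 + b.0 + c.c.0 → ··b··> m2, ··c··> m3
  m2 = 0 → ∅
  m3 = c.0 → ··c··> m2
Reachable graph of Q (4 states):
  n0 = d.(0 | 0 + b.0 + 0 | 0 + c.c.0) → ··d··> n1
  n1 = 0 | 0 + b.0 + 0 | 0 + c.c.0 → ··b··> n2, ··c··> n3
  n2 = 0 → ∅
  n3 = c.0 → ··c··> n2
Partition-refinement fixed point:
  B0 = {m0, n0}
  B1 = {m1, n1}
  B2 = {m3, n3}
  B3 = {m2, n2}
m0 ∈ B0, n0 ∈ B0 → same block

bisimilar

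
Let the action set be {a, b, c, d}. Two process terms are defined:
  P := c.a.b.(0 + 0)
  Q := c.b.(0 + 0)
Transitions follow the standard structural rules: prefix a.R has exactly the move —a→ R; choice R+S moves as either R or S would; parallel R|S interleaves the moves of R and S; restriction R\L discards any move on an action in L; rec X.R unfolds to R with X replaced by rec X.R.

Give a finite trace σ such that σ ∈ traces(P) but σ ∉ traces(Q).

ca

Reachable graph of P (4 states):
  p0 = c.a.b.(0 + 0) :: —c→ p1
  p1 = a.b.(0 + 0) :: —a→ p2
  p2 = b.(0 + 0) :: —b→ p3
  p3 = 0 + 0 :: stopped
Reachable graph of Q (3 states):
  q0 = c.b.(0 + 0) :: —c→ q1
  q1 = b.(0 + 0) :: —b→ q2
  q2 = 0 + 0 :: stopped
Executing ca from P (initial set {p0}):
  step 1 (c): {p1}
  step 2 (a): {p2}
  — P admits the full trace.
Executing ca from Q (initial set {q0}):
  step 1 (c): {q1}
  step 2 (a): ∅  — Q cannot continue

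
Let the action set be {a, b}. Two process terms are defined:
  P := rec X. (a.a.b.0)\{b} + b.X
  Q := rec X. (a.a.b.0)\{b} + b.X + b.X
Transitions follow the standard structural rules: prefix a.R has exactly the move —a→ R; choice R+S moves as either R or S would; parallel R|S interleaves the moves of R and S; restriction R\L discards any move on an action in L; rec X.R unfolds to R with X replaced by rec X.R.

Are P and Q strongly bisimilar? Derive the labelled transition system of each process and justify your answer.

Reachable graph of P (3 states):
  u0 = rec X. (a.a.b.0)\{b} + b.X → =a=> u1, =b=> u0
  u1 = (a.b.0)\{b} → =a=> u2
  u2 = (b.0)\{b} → ∅
Reachable graph of Q (3 states):
  v0 = rec X. (a.a.b.0)\{b} + b.X + b.X → =a=> v1, =b=> v0
  v1 = (a.b.0)\{b} → =a=> v2
  v2 = (b.0)\{b} → ∅
Coarsest stable partition (strong bisimilarity classes):
  B0 = {u0, v0}
  B1 = {u1, v1}
  B2 = {u2, v2}
u0 ∈ B0, v0 ∈ B0 → same block

P ~ Q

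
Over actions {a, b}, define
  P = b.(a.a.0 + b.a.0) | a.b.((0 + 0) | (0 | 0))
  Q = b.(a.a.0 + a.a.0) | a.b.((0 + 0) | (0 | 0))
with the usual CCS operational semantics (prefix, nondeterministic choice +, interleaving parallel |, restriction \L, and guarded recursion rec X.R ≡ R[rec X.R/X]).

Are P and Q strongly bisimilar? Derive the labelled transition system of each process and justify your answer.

Reachable graph of P (12 states):
  u0 = b.(a.a.0 + b.a.0) | a.b.((0 + 0) | (0 | 0)) | ··a··> u1, ··b··> u2
  u1 = b.(a.a.0 + b.a.0) | b.((0 + 0) | (0 | 0)) | ··b··> u3, ··b··> u4
  u2 = (a.a.0 + b.a.0) | a.b.((0 + 0) | (0 | 0)) | ··a··> u3, ··a··> u5, ··b··> u5
  u3 = (a.a.0 + b.a.0) | b.((0 + 0) | (0 | 0)) | ··a··> u6, ··b··> u6, ··b··> u7
  u4 = b.(a.a.0 + b.a.0) | ((0 + 0) | (0 | 0)) | ··b··> u7
  u5 = a.0 | a.b.((0 + 0) | (0 | 0)) | ··a··> u6, ··a··> u8
  u6 = a.0 | b.((0 + 0) | (0 | 0)) | ··a··> u9, ··b··> u10
  u7 = (a.a.0 + b.a.0) | ((0 + 0) | (0 | 0)) | ··a··> u10, ··b··> u10
  u8 = 0 | a.b.((0 + 0) | (0 | 0)) | ··a··> u9
  u9 = 0 | b.((0 + 0) | (0 | 0)) | ··b··> u11
  u10 = a.0 | ((0 + 0) | (0 | 0)) | ··a··> u11
  u11 = 0 | ((0 + 0) | (0 | 0)) | (no moves)
Reachable graph of Q (12 states):
  v0 = b.(a.a.0 + a.a.0) | a.b.((0 + 0) | (0 | 0)) | ··a··> v1, ··b··> v2
  v1 = b.(a.a.0 + a.a.0) | b.((0 + 0) | (0 | 0)) | ··b··> v3, ··b··> v4
  v2 = (a.a.0 + a.a.0) | a.b.((0 + 0) | (0 | 0)) | ··a··> v3, ··a··> v5
  v3 = (a.a.0 + a.a.0) | b.((0 + 0) | (0 | 0)) | ··a··> v6, ··b··> v7
  v4 = b.(a.a.0 + a.a.0) | ((0 + 0) | (0 | 0)) | ··b··> v7
  v5 = a.0 | a.b.((0 + 0) | (0 | 0)) | ··a··> v6, ··a··> v8
  v6 = a.0 | b.((0 + 0) | (0 | 0)) | ··a··> v9, ··b··> v10
  v7 = (a.a.0 + a.a.0) | ((0 + 0) | (0 | 0)) | ··a··> v10
  v8 = 0 | a.b.((0 + 0) | (0 | 0)) | ··a··> v9
  v9 = 0 | b.((0 + 0) | (0 | 0)) | ··b··> v11
  v10 = a.0 | ((0 + 0) | (0 | 0)) | ··a··> v11
  v11 = 0 | ((0 + 0) | (0 | 0)) | (no moves)
Coarsest stable partition (strong bisimilarity classes):
  B0 = {u0}
  B1 = {u2}
  B2 = {u3}
  B3 = {u6, v6}
  B4 = {u10, v10}
  B5 = {u11, v11}
  B6 = {u9, v9}
  B7 = {u7}
  B8 = {u5, v5}
  B9 = {u8, v8}
  B10 = {u1}
  B11 = {u4}
  B12 = {v0}
  B13 = {v2}
  B14 = {v3}
  B15 = {v7}
  B16 = {v1}
  B17 = {v4}
u0 ∈ B0, v0 ∈ B12 → different blocks

P ≁ Q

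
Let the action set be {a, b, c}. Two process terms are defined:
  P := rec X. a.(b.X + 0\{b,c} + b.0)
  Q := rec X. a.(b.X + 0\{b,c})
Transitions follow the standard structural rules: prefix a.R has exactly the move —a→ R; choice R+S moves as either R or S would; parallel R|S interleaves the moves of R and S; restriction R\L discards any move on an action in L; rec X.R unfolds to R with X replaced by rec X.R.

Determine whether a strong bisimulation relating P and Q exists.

P's transition system — 3 states:
  s0 = rec X. a.(b.X + 0\{b,c} + b.0) ⊢ —a→ s1
  s1 = b.(rec X. a.(b.X + 0\{b,c} + b.0)) + 0\{b,c} + b.0 ⊢ —b→ s0, —b→ s2
  s2 = 0 ⊢ ∅
Q's transition system — 2 states:
  t0 = rec X. a.(b.X + 0\{b,c}) ⊢ —a→ t1
  t1 = b.(rec X. a.(b.X + 0\{b,c})) + 0\{b,c} ⊢ —b→ t0
Coarsest stable partition (strong bisimilarity classes):
  B0 = {s0}
  B1 = {s1}
  B2 = {s2}
  B3 = {t0}
  B4 = {t1}
s0 ∈ B0, t0 ∈ B3 → different blocks

NO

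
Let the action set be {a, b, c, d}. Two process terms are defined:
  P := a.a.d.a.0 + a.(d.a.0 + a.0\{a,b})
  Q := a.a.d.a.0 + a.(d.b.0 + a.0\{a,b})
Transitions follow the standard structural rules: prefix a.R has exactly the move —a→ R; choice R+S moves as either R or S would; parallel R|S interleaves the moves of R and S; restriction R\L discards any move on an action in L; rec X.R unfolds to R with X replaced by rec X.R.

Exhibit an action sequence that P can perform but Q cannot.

P's transition system — 7 states:
  s0 = a.a.d.a.0 + a.(d.a.0 + a.0\{a,b}) ⊢ ··a··> s1, ··a··> s2
  s1 = a.d.a.0 ⊢ ··a··> s3
  s2 = d.a.0 + a.0\{a,b} ⊢ ··a··> s4, ··d··> s5
  s3 = d.a.0 ⊢ ··d··> s5
  s4 = 0\{a,b} ⊢ deadlocked
  s5 = a.0 ⊢ ··a··> s6
  s6 = 0 ⊢ deadlocked
Q's transition system — 8 states:
  t0 = a.a.d.a.0 + a.(d.b.0 + a.0\{a,b}) ⊢ ··a··> t1, ··a··> t2
  t1 = a.d.a.0 ⊢ ··a··> t3
  t2 = d.b.0 + a.0\{a,b} ⊢ ··a··> t4, ··d··> t5
  t3 = d.a.0 ⊢ ··d··> t6
  t4 = 0\{a,b} ⊢ deadlocked
  t5 = b.0 ⊢ ··b··> t7
  t6 = a.0 ⊢ ··a··> t7
  t7 = 0 ⊢ deadlocked
Run σ = ⟨ada⟩ on P: start {s0}
  step 1 (a): {s1, s2}
  step 2 (d): {s5}
  step 3 (a): {s6}
  ✓ P
Run σ = ⟨ada⟩ on Q: start {t0}
  step 1 (a): {t1, t2}
  step 2 (d): {t5}
  step 3 (a): ∅  — Q cannot continue

ada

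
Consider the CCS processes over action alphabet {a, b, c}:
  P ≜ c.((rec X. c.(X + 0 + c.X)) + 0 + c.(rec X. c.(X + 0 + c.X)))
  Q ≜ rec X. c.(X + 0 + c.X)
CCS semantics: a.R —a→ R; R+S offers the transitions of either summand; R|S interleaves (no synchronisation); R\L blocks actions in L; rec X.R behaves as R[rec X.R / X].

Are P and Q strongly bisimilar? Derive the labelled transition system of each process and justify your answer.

LTS(P): 3 reachable states
  u0 = c.((rec X. c.(X + 0 + c.X)) + 0 + c.(rec X. c.(X + 0 + c.X))) → -c-> u1
  u1 = (rec X. c.(X + 0 + c.X)) + 0 + c.(rec X. c.(X + 0 + c.X)) → -c-> u1, -c-> u2
  u2 = rec X. c.(X + 0 + c.X) → -c-> u1
LTS(Q): 2 reachable states
  v0 = rec X. c.(X + 0 + c.X) → -c-> v1
  v1 = (rec X. c.(X + 0 + c.X)) + 0 + c.(rec X. c.(X + 0 + c.X)) → -c-> v0, -c-> v1
Partition-refinement fixed point:
  B0 = {u0, u1, u2, v0, v1}
u0 ∈ B0, v0 ∈ B0 → same block

bisimilar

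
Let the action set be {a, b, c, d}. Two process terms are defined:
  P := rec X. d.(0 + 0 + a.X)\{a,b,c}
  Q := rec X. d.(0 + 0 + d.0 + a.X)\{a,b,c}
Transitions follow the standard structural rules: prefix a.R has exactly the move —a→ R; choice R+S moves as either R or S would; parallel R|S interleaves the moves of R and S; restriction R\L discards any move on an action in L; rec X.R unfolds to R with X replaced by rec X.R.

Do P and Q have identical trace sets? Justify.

Reachable graph of P (2 states):
  u0 = rec X. d.(0 + 0 + a.X)\{a,b,c} ⊢ =d=> u1
  u1 = (0 + 0 + a.(rec X. d.(0 + 0 + a.X)\{a,b,c}))\{a,b,c} ⊢ stopped
Reachable graph of Q (3 states):
  v0 = rec X. d.(0 + 0 + d.0 + a.X)\{a,b,c} ⊢ =d=> v1
  v1 = (0 + 0 + d.0 + a.(rec X. d.(0 + 0 + d.0 + a.X)\{a,b,c}))\{a,b,c} ⊢ =d=> v2
  v2 = 0\{a,b,c} ⊢ stopped
Executing dd from Q (initial set {v0}):
  step 1 (d): {v1}
  step 2 (d): {v2}
  Q completes σ.
Executing dd from P (initial set {u0}):
  step 1 (d): {u1}
  step 2 (d): ∅ (P stuck)

traces(P) ≠ traces(Q) — witness ⟨dd⟩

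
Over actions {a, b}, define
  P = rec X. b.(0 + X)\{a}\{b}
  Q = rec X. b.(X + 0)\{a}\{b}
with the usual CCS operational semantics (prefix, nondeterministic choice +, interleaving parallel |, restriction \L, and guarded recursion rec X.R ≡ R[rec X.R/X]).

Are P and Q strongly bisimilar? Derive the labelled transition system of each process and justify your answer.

P's transition system — 2 states:
  s0 = rec X. b.(0 + X)\{a}\{b} → ··b··> s1
  s1 = (0 + (rec X. b.(0 + X)\{a}\{b}))\{a}\{b} → ·
Q's transition system — 2 states:
  t0 = rec X. b.(X + 0)\{a}\{b} → ··b··> t1
  t1 = ((rec X. b.(X + 0)\{a}\{b}) + 0)\{a}\{b} → ·
Coarsest stable partition (strong bisimilarity classes):
  B0 = {s0, t0}
  B1 = {s1, t1}
s0 ∈ B0, t0 ∈ B0 → same block

P ~ Q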